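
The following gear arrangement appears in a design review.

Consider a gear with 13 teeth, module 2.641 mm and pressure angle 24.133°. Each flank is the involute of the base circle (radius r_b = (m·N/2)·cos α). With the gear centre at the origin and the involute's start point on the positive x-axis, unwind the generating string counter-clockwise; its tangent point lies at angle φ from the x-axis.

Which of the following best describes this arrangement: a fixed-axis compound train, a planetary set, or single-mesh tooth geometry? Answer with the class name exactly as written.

single-mesh tooth geometry

topology: single-mesh involute geometry — m = 2.641, N = 13
classification: single-mesh tooth geometry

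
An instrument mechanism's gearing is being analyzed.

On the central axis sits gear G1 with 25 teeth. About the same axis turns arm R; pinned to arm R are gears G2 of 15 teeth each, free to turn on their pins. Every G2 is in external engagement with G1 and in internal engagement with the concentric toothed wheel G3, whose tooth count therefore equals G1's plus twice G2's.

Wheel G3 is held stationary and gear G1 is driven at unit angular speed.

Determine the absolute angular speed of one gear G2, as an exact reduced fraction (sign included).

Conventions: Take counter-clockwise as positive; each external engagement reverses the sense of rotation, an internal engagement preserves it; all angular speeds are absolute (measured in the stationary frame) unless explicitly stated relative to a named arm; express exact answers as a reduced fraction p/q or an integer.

-5/6

class = planetary set [G3 = 25+2·15 = 55; Willis about the carrier]
ring teeth: 25 + 2·15 = 55
25(ω_sun−ω_arm) = −55(ω_ring−ω_arm),  ω_ring = 0, ω_sun = 1
25(1−ω_arm) = −55(0−ω_arm)  ⇒  80·ω_arm = 25  ⇒  ω_arm = 5/16
sun–planet mesh: 25·(1−5/16) = −15·(ω_p−ω_arm)  ⇒  ω_p−ω_arm = -55/48
ω_p = 5/16 − 55/48 = -5/6
exact speed ratio = -5/6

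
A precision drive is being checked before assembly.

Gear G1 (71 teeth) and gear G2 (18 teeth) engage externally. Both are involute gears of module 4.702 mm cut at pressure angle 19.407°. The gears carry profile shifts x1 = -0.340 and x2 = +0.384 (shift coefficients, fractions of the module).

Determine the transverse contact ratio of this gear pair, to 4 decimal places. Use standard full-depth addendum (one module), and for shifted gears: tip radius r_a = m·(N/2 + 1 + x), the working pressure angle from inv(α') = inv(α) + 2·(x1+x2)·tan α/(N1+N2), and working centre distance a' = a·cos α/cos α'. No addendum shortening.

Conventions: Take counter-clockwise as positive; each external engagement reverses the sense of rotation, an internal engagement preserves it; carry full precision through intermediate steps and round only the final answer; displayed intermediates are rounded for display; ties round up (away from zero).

1.5920

single-mesh involute tooth geometry (71T engaging 18T at module 4.702)
base radii: r_b1 = 157.436894, r_b2 = 39.913579
tip radii: r_a1 = 170.024320, r_a2 = 48.825568
inv(α') = inv(19.407°) + 2·(-0.340+0.384)·tan α/(71+18) = 0.01392521  ⇒  α' = 19.56639°
a' = a·cos α / cos α' = 209.2390·cos 19.407°/cos 19.56639° = 209.445073
action lengths: √(r_a1²−r_b1²) = 64.201976, √(r_a2²−r_b2²) = 28.121919
base pitch p_b = π·m·cos α = 13.932467
CR = (64.201976 + 28.121919 − 209.445073·sin 19.56639°)/13.932467 = 1.592035
contact ratio ≈ 1.5920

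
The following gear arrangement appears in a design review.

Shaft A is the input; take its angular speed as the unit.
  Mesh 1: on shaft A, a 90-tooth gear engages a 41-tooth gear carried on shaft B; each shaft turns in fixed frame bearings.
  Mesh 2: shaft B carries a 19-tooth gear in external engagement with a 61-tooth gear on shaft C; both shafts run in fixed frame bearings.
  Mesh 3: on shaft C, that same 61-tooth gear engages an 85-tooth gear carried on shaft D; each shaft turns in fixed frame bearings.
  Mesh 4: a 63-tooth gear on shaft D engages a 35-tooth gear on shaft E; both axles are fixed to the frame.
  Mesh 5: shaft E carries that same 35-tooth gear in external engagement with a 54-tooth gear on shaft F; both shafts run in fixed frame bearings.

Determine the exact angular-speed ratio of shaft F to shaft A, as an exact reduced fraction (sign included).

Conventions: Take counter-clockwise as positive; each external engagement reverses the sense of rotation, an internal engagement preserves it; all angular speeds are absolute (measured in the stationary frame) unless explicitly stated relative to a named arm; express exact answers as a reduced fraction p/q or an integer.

-399/697

class = fixed-axis compound train [5 meshes; 5 ratios multiply, 5 sense flips]
mesh 1 [90T→41T]: running ratio 90/41, sense −
mesh 2 [19T→61T]: running ratio 1710/2501, sense +
mesh 3 [61T→85T]: running ratio 342/697, sense −
mesh 4 [63T→35T]: running ratio 3078/3485, sense +
mesh 5 [35T→54T]: running ratio 399/697, sense −
ω_out/ω_in = -399/697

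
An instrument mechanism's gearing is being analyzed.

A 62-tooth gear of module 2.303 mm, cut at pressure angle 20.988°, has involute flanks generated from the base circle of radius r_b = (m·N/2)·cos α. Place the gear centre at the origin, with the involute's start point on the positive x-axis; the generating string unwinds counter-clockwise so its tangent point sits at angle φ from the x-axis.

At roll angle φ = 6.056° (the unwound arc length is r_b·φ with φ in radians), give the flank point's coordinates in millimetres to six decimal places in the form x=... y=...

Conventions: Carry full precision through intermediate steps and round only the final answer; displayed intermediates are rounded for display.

x=67.027764 y=0.026207

single-mesh involute tooth geometry (62T wheel at module 2.303)
pitch radius r_p = m·N/2 = 2.303·62/2 = 71.393000
base radius r_b = r_p·cos α = 71.393000·cos 20.988° = 66.656464
roll angle φ = 6.056° = 0.10569714 rad
x = r_b·(cos φ + φ·sin φ) = 67.027764
y = r_b·(sin φ − φ·cos φ) = 0.026207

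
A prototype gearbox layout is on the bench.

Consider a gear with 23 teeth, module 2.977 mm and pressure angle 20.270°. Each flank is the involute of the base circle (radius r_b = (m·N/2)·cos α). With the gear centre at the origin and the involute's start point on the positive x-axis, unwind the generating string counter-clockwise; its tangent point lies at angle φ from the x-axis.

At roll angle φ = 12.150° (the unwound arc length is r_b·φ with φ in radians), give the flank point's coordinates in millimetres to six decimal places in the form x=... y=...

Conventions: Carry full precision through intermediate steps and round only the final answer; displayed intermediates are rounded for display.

single-mesh involute tooth geometry (23T wheel at module 2.977)
pitch radius r_p = m·N/2 = 2.977·23/2 = 34.235500
base radius r_b = r_p·cos α = 34.235500·cos 20.270° = 32.115311
roll angle φ = 12.150° = 0.21205750 rad
x = r_b·(cos φ + φ·sin φ) = 32.829301
y = r_b·(sin φ − φ·cos φ) = 0.101624

x=32.829301 y=0.101624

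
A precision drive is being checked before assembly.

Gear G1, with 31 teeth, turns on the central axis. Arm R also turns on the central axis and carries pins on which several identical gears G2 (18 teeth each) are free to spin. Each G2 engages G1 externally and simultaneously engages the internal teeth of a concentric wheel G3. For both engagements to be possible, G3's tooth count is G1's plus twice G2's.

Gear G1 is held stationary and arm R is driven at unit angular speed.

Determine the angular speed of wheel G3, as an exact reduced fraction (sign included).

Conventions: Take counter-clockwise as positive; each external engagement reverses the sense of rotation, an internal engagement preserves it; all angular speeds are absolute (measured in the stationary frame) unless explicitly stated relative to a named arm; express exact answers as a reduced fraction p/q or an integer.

98/67

topology: planetary set — G1 31T / G2 18T / G3 67T, arm = carrier (Willis)
ring teeth: 31 + 2·18 = 67
31(ω_sun−ω_arm) = −67(ω_ring−ω_arm),  ω_sun = 0, ω_arm = 1
ω_ring = 1 − (31/67)(0−1) = 98/67
exact speed ratio = 98/67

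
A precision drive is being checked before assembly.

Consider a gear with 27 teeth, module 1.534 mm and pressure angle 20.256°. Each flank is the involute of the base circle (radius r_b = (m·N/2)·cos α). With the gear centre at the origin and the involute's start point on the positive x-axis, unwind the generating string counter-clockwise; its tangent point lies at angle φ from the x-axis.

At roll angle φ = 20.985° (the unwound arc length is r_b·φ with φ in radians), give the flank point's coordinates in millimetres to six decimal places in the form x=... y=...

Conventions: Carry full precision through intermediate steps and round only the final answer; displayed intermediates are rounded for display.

single-mesh involute tooth geometry (27T wheel at module 1.534)
pitch radius r_p = m·N/2 = 1.534·27/2 = 20.709000
base radius r_b = r_p·cos α = 20.709000·cos 20.256° = 19.428254
roll angle φ = 20.985° = 0.36625734 rad
x = r_b·(cos φ + φ·sin φ) = 20.687974
y = r_b·(sin φ − φ·cos φ) = 0.313931

x=20.687974 y=0.313931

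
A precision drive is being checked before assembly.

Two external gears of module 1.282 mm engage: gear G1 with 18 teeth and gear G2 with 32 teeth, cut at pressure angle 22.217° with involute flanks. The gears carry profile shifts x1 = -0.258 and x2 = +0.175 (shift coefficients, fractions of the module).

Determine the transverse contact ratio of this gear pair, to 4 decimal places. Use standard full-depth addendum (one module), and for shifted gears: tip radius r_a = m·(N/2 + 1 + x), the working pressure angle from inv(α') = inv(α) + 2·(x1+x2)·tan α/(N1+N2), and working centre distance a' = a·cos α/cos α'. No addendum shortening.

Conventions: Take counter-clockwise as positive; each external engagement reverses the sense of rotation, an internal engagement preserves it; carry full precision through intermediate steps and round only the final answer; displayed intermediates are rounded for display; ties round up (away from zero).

1.5519

single-mesh involute tooth geometry (18T engaging 32T at module 1.282)
base radii: r_b1 = 10.681401, r_b2 = 18.989157
tip radii: r_a1 = 12.489244, r_a2 = 22.018350
inv(α') = inv(22.217°) + 2·(-0.258+0.175)·tan α/(18+32) = 0.01932279  ⇒  α' = 21.74004°
a' = a·cos α / cos α' = 32.0500·cos 22.217°/cos 21.74004° = 31.942502
action lengths: √(r_a1²−r_b1²) = 6.472163, √(r_a2²−r_b2²) = 11.145387
base pitch p_b = π·m·cos α = 3.728512
CR = (6.472163 + 11.145387 − 31.942502·sin 21.74004°)/3.728512 = 1.551872
contact ratio ≈ 1.5519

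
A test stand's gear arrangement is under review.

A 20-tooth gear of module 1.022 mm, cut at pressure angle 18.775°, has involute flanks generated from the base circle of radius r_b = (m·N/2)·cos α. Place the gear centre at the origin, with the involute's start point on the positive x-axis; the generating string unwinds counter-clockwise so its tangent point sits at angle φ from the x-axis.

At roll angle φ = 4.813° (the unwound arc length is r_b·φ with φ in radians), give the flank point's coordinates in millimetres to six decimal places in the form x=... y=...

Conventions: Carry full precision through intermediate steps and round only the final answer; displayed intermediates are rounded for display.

x=9.710271 y=0.001911

topology: single-mesh involute geometry — m = 1.022, N = 20
pitch radius r_p = m·N/2 = 1.022·20/2 = 10.220000
base radius r_b = r_p·cos α = 10.220000·cos 18.775° = 9.676192
roll angle φ = 4.813° = 0.08400270 rad
x = r_b·(cos φ + φ·sin φ) = 9.710271
y = r_b·(sin φ − φ·cos φ) = 0.001911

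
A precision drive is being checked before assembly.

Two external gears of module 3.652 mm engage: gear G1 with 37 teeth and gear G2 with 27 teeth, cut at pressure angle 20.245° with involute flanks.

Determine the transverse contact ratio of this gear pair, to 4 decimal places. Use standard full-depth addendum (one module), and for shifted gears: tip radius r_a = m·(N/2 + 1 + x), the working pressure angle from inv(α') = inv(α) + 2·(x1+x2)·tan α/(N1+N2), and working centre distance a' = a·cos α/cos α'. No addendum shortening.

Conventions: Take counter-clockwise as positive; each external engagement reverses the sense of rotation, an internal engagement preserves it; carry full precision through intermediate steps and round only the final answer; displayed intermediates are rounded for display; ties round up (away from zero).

1.6531

class = single-mesh tooth geometry [involute pair 37T × 27T, m = 3.652]
base radii: r_b1 = 63.388123, r_b2 = 46.256198
tip radii: r_a1 = 71.214000, r_a2 = 52.954000
no profile shift: α' = α, a' = a
action lengths: √(r_a1²−r_b1²) = 32.455810, √(r_a2²−r_b2²) = 25.777708
base pitch p_b = π·m·cos α = 10.764306
CR = (32.455810 + 25.777708 − 116.864000·sin 20.24500°)/10.764306 = 1.653099
contact ratio ≈ 1.6531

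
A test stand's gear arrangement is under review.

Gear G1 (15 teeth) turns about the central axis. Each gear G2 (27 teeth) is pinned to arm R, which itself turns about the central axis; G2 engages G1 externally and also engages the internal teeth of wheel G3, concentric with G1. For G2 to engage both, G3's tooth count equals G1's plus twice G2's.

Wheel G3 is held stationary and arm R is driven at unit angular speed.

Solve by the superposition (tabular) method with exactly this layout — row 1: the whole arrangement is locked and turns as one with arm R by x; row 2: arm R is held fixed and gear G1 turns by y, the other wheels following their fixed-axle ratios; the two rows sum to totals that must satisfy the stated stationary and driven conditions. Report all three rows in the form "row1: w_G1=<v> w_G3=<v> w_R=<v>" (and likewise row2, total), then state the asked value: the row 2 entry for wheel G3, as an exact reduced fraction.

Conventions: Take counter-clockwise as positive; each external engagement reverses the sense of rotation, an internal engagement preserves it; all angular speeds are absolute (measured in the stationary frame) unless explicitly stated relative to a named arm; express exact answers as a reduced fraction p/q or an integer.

row1: w_G1=1 w_G3=1 w_R=1
row2: w_G1=23/5 w_G3=-1 w_R=0
total: w_G1=28/5 w_G3=0 w_R=1
asked value: -1

planetary set (15T centre, 27T on arm, 69T internal) — Willis relation
superposition row 1 [locked train]: every member turns x
row 2: sun turns y, ring = −(15/69)·y, arm 0
boundary: total ω_ring = x − (15/69)·y = 0 and total ω_arm = x = 1  ⇒  y = 23/5, x = 1
row 2 ring = −(15/69)·23/5 = -1
totals (row 1 + row 2): sun 1 + 23/5 = 28/5, ring 1 + (-1) = 0, arm 1 + 0 = 1
asked cell (row2, ring) = -1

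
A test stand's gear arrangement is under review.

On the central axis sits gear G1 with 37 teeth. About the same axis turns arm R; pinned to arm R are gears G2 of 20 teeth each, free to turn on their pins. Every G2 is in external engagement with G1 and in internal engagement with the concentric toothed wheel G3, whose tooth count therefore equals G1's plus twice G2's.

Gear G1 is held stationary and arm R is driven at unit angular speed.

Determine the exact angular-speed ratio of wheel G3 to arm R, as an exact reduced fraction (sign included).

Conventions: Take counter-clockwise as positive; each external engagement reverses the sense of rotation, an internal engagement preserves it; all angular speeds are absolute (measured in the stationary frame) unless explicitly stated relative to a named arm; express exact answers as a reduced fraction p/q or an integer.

recognized (axles ride arm R): planetary set, 37/20/77 teeth
ring teeth: 37 + 2·20 = 77
37(ω_sun−ω_arm) = −77(ω_ring−ω_arm),  ω_sun = 0, ω_arm = 1
ω_ring = 1 − (37/77)(0−1) = 114/77
ω_out/ω_in = 114/77

114/77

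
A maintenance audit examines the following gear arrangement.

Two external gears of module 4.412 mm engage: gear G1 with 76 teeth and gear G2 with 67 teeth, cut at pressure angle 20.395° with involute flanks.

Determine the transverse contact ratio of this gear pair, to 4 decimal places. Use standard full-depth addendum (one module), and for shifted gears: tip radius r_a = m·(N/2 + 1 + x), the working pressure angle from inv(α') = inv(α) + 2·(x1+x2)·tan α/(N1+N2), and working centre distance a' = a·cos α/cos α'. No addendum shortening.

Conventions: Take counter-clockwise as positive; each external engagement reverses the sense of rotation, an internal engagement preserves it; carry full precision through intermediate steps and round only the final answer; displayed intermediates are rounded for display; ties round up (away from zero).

1.7870

recognized (one external pair, fixed centres): single-mesh tooth geometry, m = 4.412, N1 = 76, N2 = 67
base radii: r_b1 = 157.146049, r_b2 = 138.536648
tip radii: r_a1 = 172.068000, r_a2 = 152.214000
no profile shift: α' = α, a' = a
action lengths: √(r_a1²−r_b1²) = 70.089343, √(r_a2²−r_b2²) = 63.061073
base pitch p_b = π·m·cos α = 12.991812
CR = (70.089343 + 63.061073 − 315.458000·sin 20.39500°)/12.991812 = 1.787001
contact ratio ≈ 1.7870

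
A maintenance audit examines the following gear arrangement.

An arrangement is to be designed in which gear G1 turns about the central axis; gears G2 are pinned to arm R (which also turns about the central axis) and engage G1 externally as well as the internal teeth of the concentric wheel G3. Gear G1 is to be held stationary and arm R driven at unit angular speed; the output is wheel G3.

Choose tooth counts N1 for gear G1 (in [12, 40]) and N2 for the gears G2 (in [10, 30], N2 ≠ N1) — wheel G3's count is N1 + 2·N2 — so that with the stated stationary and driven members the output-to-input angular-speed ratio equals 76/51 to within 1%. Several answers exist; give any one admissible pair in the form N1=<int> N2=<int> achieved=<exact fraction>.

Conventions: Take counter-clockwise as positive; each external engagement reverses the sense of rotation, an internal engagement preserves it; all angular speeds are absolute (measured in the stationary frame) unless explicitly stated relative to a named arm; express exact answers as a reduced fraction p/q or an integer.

N1=25 N2=13 achieved=76/51

class = planetary set [ratio 76/51 wanted; Willis about the carrier]
Willis with ω_sun = 0: ω_ring/ω_arm = (N1+N3)/N3; set equal to 76/51  ⇒  N3/N1 = 1/(76/51 − 1) = 51/25
N3 = N1 + 2·N2  ⇒  N2/N1 = (N3/N1 − 1)/2 = (51/25 − 1)/2 = 13/25
smallest multiple with N1 ≥ 12 and N2 ≥ 10: k = 1  ⇒  N1 = 1·25 = 25, N2 = 1·13 = 13 (N1 ≤ 40, N2 ≤ 30, N2 ≠ N1 ✓), N3 = 25 + 2·13 = 51
check: (N1+N3)/N3 with N1 = 25, N3 = 51 gives 76/51; |achieved − target| = 0 ≤ 19/1275 ✓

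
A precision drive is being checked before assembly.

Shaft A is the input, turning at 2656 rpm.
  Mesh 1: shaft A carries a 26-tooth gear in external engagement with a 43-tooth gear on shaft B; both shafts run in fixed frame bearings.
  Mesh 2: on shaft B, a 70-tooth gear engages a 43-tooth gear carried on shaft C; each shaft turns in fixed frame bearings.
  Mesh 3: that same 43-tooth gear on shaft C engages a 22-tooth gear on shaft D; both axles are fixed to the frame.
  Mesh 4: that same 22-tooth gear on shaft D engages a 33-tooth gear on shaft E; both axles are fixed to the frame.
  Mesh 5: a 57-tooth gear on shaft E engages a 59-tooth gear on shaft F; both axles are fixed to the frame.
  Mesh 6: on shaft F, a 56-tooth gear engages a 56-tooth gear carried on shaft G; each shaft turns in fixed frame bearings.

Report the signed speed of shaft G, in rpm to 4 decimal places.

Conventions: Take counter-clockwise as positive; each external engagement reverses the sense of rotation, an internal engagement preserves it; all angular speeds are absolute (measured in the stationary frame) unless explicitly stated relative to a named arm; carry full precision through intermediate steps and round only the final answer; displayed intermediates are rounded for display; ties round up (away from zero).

+3291.0911 rpm

topology: fixed-axis compound train — 6 meshes, A→G
mesh 1 [26T→43T]: ω = 2656.0000×26/43 = 1605.9535 rpm, sense flips to −
mesh 2 [70T→43T]: ω = 1605.9535×70/43 = 2614.3429 rpm, sense flips to +
mesh 3 [43T→22T]: ω = 2614.3429×43/22 = 5109.8520 rpm, sense flips to −
mesh 4 [22T→33T]: ω = 5109.8520×22/33 = 3406.5680 rpm, sense flips to +
mesh 5 [57T→59T]: ω = 3406.5680×57/59 = 3291.0911 rpm, sense flips to −
mesh 6 [56T→56T]: ω = 3291.0911×56/56 = 3291.0911 rpm, sense flips to +
signed output speed = +3291.0911 rpm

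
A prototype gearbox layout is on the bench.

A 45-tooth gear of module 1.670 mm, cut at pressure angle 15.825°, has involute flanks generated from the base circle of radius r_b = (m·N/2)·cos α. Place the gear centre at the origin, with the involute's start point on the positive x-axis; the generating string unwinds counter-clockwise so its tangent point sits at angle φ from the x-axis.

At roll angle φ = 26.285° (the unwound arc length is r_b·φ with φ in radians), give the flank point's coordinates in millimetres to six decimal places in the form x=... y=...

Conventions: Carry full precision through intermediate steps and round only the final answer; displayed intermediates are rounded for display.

x=39.757211 y=1.139163

class = single-mesh tooth geometry [base-circle involute, m = 1.670, 45T]
pitch radius r_p = m·N/2 = 1.670·45/2 = 37.575000
base radius r_b = r_p·cos α = 37.575000·cos 15.825° = 36.150874
roll angle φ = 26.285° = 0.45875979 rad
x = r_b·(cos φ + φ·sin φ) = 39.757211
y = r_b·(sin φ − φ·cos φ) = 1.139163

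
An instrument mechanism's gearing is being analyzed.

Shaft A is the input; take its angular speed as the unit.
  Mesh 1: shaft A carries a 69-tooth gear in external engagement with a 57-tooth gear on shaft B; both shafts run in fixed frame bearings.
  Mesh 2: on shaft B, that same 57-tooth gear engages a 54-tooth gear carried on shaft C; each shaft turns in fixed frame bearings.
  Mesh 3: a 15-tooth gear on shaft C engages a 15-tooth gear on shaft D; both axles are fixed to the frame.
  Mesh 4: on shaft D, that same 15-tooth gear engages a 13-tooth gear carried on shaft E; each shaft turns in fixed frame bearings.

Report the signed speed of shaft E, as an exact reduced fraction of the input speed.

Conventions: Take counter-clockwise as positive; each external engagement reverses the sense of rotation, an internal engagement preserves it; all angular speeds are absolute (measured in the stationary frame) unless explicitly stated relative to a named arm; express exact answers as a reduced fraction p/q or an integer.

115/78

4-mesh fixed-axis compound train (all bearings frame-fixed)
mesh 1 [69T→57T]: |ω|/ω_in = 1×69/57 = 23/19, sense flips to −
mesh 2 [57T→54T]: |ω|/ω_in = (23/19)×57/54 = 23/18, sense flips to +
mesh 3 [15T→15T]: |ω|/ω_in = (23/18)×15/15 = 23/18, sense flips to −
mesh 4 [15T→13T]: |ω|/ω_in = (23/18)×15/13 = 115/78, sense flips to +
signed output speed (× input speed) = 115/78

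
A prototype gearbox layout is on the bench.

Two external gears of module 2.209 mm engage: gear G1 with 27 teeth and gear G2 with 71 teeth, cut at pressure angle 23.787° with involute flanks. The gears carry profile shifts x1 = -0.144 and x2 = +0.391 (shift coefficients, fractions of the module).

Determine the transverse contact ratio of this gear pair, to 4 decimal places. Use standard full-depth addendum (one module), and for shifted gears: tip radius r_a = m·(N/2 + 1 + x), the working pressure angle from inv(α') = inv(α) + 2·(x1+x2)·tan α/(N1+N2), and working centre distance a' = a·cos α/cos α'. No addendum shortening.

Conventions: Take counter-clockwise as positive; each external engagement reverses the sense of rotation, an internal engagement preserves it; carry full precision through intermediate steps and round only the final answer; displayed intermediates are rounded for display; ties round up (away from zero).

topology: single-mesh involute geometry — m = 2.209, 27T/71T pair
base radii: r_b1 = 27.288200, r_b2 = 71.757858
tip radii: r_a1 = 31.712404, r_a2 = 81.492219
inv(α') = inv(23.787°) + 2·(-0.144+0.391)·tan α/(27+71) = 0.02784198  ⇒  α' = 24.42286°
a' = a·cos α / cos α' = 108.2410·cos 23.787°/cos 24.42286° = 108.779812
action lengths: √(r_a1²−r_b1²) = 16.156446, √(r_a2²−r_b2²) = 38.623718
base pitch p_b = π·m·cos α = 6.350252
CR = (16.156446 + 38.623718 − 108.779812·sin 24.42286°)/6.350252 = 1.543752
contact ratio ≈ 1.5438

1.5438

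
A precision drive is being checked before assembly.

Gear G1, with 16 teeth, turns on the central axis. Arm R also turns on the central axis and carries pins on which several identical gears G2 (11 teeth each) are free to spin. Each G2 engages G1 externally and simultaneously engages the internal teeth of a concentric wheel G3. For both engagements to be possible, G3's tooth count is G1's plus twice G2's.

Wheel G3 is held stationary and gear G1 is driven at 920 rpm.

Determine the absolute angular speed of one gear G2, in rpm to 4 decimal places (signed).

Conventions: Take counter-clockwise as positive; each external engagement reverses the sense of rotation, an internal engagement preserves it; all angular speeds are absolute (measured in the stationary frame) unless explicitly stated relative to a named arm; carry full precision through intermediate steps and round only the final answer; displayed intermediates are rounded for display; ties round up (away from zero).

-669.0909 rpm

planetary set (16T centre, 11T on arm, 38T internal) — Willis relation
normalise by the input: solve with ω_sun = 1, then scale by 920 rpm
ring teeth: 16 + 2·11 = 38
16(ω_sun−ω_arm) = −38(ω_ring−ω_arm),  ω_ring = 0, ω_sun = 1
16(1−ω_arm) = −38(0−ω_arm)  ⇒  54·ω_arm = 16  ⇒  ω_arm = 8/27
sun–planet mesh: 16·(1−8/27) = −11·(ω_p−ω_arm)  ⇒  ω_p−ω_arm = -304/297
ω_p = 8/27 − 304/297 = -8/11
scale: ω_p = -8/11 × 920 rpm = -669.0909 rpm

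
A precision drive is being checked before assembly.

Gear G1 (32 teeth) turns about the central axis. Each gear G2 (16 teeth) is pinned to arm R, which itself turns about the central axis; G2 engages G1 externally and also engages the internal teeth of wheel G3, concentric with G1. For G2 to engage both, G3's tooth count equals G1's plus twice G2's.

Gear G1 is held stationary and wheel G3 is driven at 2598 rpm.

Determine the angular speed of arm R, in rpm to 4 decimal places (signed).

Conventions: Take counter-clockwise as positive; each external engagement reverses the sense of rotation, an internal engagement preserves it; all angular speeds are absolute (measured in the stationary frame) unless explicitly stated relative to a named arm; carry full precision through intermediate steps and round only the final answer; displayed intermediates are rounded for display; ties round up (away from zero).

planetary set (32T centre, 16T on arm, 64T internal) — Willis relation
normalise by the input: solve with ω_ring = 1, then scale by 2598 rpm
ring teeth: 32 + 2·16 = 64
32(ω_sun−ω_arm) = −64(ω_ring−ω_arm),  ω_sun = 0, ω_ring = 1
32(0−ω_arm) = −64(1−ω_arm)  ⇒  96·ω_arm = 64  ⇒  ω_arm = 2/3
scale: ω_arm = 2/3 × 2598 rpm = +1732.0000 rpm

+1732.0000 rpm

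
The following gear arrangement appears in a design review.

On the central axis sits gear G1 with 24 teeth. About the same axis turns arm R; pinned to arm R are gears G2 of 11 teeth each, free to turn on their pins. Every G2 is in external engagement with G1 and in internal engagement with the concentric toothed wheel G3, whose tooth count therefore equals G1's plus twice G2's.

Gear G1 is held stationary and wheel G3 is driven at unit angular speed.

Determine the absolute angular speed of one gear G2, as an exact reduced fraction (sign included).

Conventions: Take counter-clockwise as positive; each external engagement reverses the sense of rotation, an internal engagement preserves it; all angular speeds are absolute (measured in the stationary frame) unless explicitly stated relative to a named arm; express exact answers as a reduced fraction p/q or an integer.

23/11

class = planetary set [G3 = 24+2·11 = 46; Willis about the carrier]
ring teeth: 24 + 2·11 = 46
24(ω_sun−ω_arm) = −46(ω_ring−ω_arm),  ω_sun = 0, ω_ring = 1
24(0−ω_arm) = −46(1−ω_arm)  ⇒  70·ω_arm = 46  ⇒  ω_arm = 23/35
sun–planet mesh: 24·(0−23/35) = −11·(ω_p−ω_arm)  ⇒  ω_p−ω_arm = 552/385
ω_p = 23/35 + 552/385 = 23/11
exact speed ratio = 23/11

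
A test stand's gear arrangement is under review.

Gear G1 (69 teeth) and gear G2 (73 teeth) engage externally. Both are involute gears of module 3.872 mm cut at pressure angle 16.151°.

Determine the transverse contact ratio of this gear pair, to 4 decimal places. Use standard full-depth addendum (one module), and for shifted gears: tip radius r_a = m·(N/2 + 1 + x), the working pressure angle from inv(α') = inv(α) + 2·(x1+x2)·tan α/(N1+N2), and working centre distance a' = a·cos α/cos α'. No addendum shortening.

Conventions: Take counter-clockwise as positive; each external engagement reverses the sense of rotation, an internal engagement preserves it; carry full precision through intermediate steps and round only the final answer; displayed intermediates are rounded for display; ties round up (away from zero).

recognized (one external pair, fixed centres): single-mesh tooth geometry, m = 3.872, N1 = 69, N2 = 73
base radii: r_b1 = 128.311697, r_b2 = 135.750057
tip radii: r_a1 = 137.456000, r_a2 = 145.200000
no profile shift: α' = α, a' = a
action lengths: √(r_a1²−r_b1²) = 49.297670, √(r_a2²−r_b2²) = 51.526324
base pitch p_b = π·m·cos α = 11.684147
CR = (49.297670 + 51.526324 − 274.912000·sin 16.15100°)/11.684147 = 2.084174
contact ratio ≈ 2.0842

2.0842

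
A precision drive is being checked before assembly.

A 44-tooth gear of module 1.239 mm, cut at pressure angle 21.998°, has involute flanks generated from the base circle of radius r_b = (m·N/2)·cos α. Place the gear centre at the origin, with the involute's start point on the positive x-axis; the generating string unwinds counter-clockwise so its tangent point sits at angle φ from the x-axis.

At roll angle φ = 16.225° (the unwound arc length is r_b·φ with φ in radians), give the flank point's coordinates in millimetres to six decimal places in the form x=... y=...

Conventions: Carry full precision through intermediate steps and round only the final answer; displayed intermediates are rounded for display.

recognized (one wheel, involute flank): single-mesh tooth geometry, m = 1.239, N = 44
pitch radius r_p = m·N/2 = 1.239·44/2 = 27.258000
base radius r_b = r_p·cos α = 27.258000·cos 21.998° = 25.273534
roll angle φ = 16.225° = 0.28317967 rad
x = r_b·(cos φ + φ·sin φ) = 26.266660
y = r_b·(sin φ − φ·cos φ) = 0.189777

x=26.266660 y=0.189777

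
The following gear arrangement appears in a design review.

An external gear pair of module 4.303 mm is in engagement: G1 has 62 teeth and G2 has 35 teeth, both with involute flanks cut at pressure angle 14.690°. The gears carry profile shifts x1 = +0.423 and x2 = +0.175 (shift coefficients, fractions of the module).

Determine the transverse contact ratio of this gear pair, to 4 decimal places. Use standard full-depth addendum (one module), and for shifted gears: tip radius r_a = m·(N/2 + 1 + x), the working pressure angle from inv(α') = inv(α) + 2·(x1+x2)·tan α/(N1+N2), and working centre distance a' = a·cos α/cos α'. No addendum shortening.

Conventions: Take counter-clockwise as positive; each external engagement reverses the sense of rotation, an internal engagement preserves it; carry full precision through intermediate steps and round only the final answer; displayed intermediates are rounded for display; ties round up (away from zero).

1.9371

recognized (one external pair, fixed centres): single-mesh tooth geometry, m = 4.303, N1 = 62, N2 = 35
base radii: r_b1 = 129.032653, r_b2 = 72.841014
tip radii: r_a1 = 139.516169, r_a2 = 80.358525
inv(α') = inv(14.690°) + 2·(+0.423+0.175)·tan α/(62+35) = 0.00900207  ⇒  α' = 16.98611°
a' = a·cos α / cos α' = 208.6955·cos 14.690°/cos 16.98611° = 211.081994
action lengths: √(r_a1²−r_b1²) = 53.059738, √(r_a2²−r_b2²) = 33.936400
base pitch p_b = π·m·cos α = 13.076388
CR = (53.059738 + 33.936400 − 211.081994·sin 16.98611°)/13.076388 = 1.937130
contact ratio ≈ 1.9371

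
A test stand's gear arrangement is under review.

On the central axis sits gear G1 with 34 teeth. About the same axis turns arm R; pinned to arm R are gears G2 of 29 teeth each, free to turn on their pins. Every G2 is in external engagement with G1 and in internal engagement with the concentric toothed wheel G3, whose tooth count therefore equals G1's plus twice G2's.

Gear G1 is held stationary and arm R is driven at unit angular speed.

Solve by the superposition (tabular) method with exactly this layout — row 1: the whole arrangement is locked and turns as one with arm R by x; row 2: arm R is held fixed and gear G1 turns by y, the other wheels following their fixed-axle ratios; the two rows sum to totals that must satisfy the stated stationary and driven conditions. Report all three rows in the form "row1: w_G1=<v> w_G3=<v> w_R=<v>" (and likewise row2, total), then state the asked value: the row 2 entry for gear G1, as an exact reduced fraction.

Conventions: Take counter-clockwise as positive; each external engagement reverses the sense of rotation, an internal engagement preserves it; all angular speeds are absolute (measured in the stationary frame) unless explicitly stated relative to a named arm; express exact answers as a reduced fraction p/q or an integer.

class = planetary set [G3 = 34+2·29 = 92; Willis about the carrier]
row 1 (train locked, turned with arm): all members turn x
row 2 (arm held, sun turns y): ω_ring = −(34/92)·y, ω_arm = 0
boundary: total ω_sun = x + y = 0 and total ω_arm = x = 1  ⇒  y = -1, x = 1
row 2 ring = −(34/92)·(-1) = 17/46
totals (row 1 + row 2): sun 1 + (-1) = 0, ring 1 + 17/46 = 63/46, arm 1 + 0 = 1
asked cell (row2, sun) = -1

row1: w_G1=1 w_G3=1 w_R=1
row2: w_G1=-1 w_G3=17/46 w_R=0
total: w_G1=0 w_G3=63/46 w_R=1
asked value: -1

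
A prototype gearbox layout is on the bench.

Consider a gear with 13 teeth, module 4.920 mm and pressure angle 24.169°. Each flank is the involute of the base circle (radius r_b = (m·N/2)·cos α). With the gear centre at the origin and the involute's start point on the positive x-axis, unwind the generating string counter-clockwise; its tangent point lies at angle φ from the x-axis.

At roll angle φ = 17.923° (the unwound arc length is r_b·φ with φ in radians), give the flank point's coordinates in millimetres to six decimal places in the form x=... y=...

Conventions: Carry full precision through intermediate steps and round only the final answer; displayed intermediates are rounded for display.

recognized (one wheel, involute flank): single-mesh tooth geometry, m = 4.920, N = 13
pitch radius r_p = m·N/2 = 4.920·13/2 = 31.980000
base radius r_b = r_p·cos α = 31.980000·cos 24.169° = 29.176690
roll angle φ = 17.923° = 0.31281536 rad
x = r_b·(cos φ + φ·sin φ) = 30.569477
y = r_b·(sin φ − φ·cos φ) = 0.294797

x=30.569477 y=0.294797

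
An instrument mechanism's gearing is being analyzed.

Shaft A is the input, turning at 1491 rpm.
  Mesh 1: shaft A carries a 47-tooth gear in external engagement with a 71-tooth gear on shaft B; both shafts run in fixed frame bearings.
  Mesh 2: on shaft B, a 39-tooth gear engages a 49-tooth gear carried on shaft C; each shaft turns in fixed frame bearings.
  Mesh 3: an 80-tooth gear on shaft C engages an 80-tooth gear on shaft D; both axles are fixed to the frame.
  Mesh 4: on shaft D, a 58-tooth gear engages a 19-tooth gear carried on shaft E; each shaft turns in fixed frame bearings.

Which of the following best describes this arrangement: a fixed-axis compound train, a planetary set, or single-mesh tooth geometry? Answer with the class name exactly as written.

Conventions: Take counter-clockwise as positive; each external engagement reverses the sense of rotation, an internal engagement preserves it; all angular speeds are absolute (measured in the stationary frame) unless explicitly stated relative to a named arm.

fixed-axis compound train

topology: fixed-axis compound train — 4 meshes, A→E
classification: fixed-axis compound train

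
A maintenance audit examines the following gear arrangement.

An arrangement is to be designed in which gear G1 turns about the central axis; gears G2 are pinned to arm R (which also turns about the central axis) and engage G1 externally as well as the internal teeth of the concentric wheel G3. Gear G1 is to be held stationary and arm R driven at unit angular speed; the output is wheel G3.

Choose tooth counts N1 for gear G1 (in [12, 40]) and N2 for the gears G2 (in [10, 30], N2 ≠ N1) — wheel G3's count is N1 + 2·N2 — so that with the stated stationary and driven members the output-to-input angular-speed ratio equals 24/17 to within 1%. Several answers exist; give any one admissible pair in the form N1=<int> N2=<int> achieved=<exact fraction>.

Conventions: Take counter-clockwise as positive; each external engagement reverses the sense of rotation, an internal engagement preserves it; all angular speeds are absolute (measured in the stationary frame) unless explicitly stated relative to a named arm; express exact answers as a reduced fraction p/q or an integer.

design class (target 24/17): planetary set
Willis with ω_sun = 0: ω_ring/ω_arm = (N1+N3)/N3; set equal to 24/17  ⇒  N3/N1 = 1/(24/17 − 1) = 17/7
N3 = N1 + 2·N2  ⇒  N2/N1 = (N3/N1 − 1)/2 = (17/7 − 1)/2 = 5/7
smallest multiple with N1 ≥ 12 and N2 ≥ 10: k = 2  ⇒  N1 = 2·7 = 14, N2 = 2·5 = 10 (N1 ≤ 40, N2 ≤ 30, N2 ≠ N1 ✓), N3 = 14 + 2·10 = 34
check: (N1+N3)/N3 with N1 = 14, N3 = 34 gives 24/17; |achieved − target| = 0 ≤ 6/425 ✓

N1=14 N2=10 achieved=24/17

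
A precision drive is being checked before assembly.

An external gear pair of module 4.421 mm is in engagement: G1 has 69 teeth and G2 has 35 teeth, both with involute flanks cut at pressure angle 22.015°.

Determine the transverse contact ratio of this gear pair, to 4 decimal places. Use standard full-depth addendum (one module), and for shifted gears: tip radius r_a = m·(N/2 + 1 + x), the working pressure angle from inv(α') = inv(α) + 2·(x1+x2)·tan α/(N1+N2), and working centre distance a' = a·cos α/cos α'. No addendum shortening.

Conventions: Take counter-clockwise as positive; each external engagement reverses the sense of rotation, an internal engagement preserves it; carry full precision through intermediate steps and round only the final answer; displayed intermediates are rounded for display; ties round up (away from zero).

recognized (one external pair, fixed centres): single-mesh tooth geometry, m = 4.421, N1 = 69, N2 = 35
base radii: r_b1 = 141.403291, r_b2 = 71.726307
tip radii: r_a1 = 156.945500, r_a2 = 81.788500
no profile shift: α' = α, a' = a
action lengths: √(r_a1²−r_b1²) = 68.095517, √(r_a2²−r_b2²) = 39.302616
base pitch p_b = π·m·cos α = 12.876276
CR = (68.095517 + 39.302616 − 229.892000·sin 22.01500°)/12.876276 = 1.648246
contact ratio ≈ 1.6482

1.6482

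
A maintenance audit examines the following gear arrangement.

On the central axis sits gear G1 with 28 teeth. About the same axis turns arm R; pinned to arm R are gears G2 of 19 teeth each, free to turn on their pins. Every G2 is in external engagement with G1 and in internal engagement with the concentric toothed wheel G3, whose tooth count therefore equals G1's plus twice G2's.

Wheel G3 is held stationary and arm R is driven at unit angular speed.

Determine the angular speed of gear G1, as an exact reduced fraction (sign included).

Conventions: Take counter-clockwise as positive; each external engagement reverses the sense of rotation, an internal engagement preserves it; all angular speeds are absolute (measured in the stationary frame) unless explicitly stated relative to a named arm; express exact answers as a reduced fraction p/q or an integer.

planetary set (28T centre, 19T on arm, 66T internal) — Willis relation
ring teeth: 28 + 2·19 = 66
28(ω_sun−ω_arm) = −66(ω_ring−ω_arm),  ω_ring = 0, ω_arm = 1
ω_sun = 1 − (66/28)(0−1) = 47/14
exact speed ratio = 47/14

47/14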